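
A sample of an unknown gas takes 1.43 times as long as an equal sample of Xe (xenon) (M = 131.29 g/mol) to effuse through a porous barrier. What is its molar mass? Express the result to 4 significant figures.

268.5 g/mol

By Graham's law, t_X/t_Xe = √(M_X/M_Xe).
1.43 = √(M_X/131.29)
M_X = 131.29 × 1.43² = 131.29 × 2.045 = 268.5 g/mol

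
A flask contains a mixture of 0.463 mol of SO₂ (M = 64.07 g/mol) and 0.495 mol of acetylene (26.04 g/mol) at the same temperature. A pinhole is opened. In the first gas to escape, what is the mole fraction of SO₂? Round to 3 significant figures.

0.374

Effusion rate of each component ∝ n_i/√M_i (partial pressure × 1/√M).
So x_SO₂ in the escaping gas = (n_SO₂/√M_SO₂) / Σ(n_i/√M_i)
= (0.463/√64.07) / (0.463/√64.07 + 0.495/√26.04) = 0.05784/(0.05784 + 0.09700) = 0.374.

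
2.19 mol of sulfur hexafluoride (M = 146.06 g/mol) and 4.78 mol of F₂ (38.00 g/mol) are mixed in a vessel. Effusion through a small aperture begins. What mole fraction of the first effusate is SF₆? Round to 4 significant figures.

0.1894

Each component's effusion rate ∝ (its partial pressure)·(1/√M) ∝ n_i/√M_i.
So x_SF₆ in the escaping gas = (n_SF₆/√M_SF₆) / Σ(n_i/√M_i)
= (2.19/√146.06) / (2.19/√146.06 + 4.78/√38.00) = 0.1812/(0.1812 + 0.7754) = 0.1894.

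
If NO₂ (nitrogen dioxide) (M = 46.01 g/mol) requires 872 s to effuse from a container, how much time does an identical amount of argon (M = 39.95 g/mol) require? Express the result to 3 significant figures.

From Graham's law, t_Ar/t_NO₂ = √(M_Ar/M_NO₂) = √(39.95/46.01) = √0.8683 = 0.9318.
So the time for Ar is 872 × 0.9318 = 813 s.

813 s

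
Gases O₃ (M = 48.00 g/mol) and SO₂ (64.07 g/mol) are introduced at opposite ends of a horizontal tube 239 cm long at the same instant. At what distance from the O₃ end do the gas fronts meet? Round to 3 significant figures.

In equal time, each gas travels a distance ∝ its rate ∝ 1/√M, so d_O₃/d_SO₂ = √(M_SO₂/M_O₃) = √(64.07/48.00) = 1.155.
With d_O₃ + d_SO₂ = 239 cm, d_SO₂ = 239/(1 + 1.155) = 110.9 cm.
d_O₃ = 239 − 110.9 = 128 cm.

128 cm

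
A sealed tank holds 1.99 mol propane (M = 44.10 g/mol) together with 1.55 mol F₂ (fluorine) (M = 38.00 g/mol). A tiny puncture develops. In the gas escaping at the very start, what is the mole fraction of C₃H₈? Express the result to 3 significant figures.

0.544

Effusion rate of each component ∝ n_i/√M_i (partial pressure × 1/√M).
x_C₃H₈(eff) = (n_C₃H₈/√M_C₃H₈) / (n_C₃H₈/√M_C₃H₈ + n_F₂/√M_F₂)
= (1.99/√44.10) / (1.99/√44.10 + 1.55/√38.00) = 0.2997/(0.2997 + 0.2514) = 0.544.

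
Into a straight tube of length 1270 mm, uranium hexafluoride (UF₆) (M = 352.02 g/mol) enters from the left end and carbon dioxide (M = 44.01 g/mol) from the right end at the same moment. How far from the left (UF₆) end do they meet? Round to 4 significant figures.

The fronts meet when d_UF₆ + d_CO₂ = L with d_UF₆/d_CO₂ = √(M_CO₂/M_UF₆) (Graham's law). Here √(M_CO₂/M_UF₆) = √(44.01/352.02) = 0.3536.
With d_UF₆ + d_CO₂ = 1270 mm, d_CO₂ = 1270/(1 + 0.3536) = 938.3 mm.
d_UF₆ = 1270 − 938.3 = 331.7 mm.

331.7 mm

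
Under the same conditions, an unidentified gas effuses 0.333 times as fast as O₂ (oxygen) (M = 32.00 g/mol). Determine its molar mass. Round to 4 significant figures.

Using Graham's law: rate_X/rate_O₂ = √(M_O₂/M_X).
0.333 = √(32.00/M_X)
M_X = 32.00 / 0.333² = 32.00 / 0.1109 = 288.6 g/mol

288.6 g/mol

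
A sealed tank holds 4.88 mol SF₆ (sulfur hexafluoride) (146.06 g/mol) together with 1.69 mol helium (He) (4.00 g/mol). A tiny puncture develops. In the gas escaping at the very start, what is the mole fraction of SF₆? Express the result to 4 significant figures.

Rate_i ∝ x_i/√M_i (Graham's law weighted by mole fraction), so the effusate composition follows n_i/√M_i.
Mole fraction of SF₆ in the effusate = (n_SF₆/√M_SF₆) / (n_SF₆/√M_SF₆ + n_He/√M_He)
= (4.88/√146.06) / (4.88/√146.06 + 1.69/√4.00) = 0.4038/(0.4038 + 0.8450) = 0.3233.

0.3233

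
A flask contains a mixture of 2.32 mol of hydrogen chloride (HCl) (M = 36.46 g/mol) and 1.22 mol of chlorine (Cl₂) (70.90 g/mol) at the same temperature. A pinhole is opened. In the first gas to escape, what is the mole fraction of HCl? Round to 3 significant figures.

Each component's effusion rate ∝ (its partial pressure)·(1/√M) ∝ n_i/√M_i.
x_HCl(eff) = (n_HCl/√M_HCl) / (n_HCl/√M_HCl + n_Cl₂/√M_Cl₂)
= (2.32/√36.46) / (2.32/√36.46 + 1.22/√70.90) = 0.3842/(0.3842 + 0.1449) = 0.726.

0.726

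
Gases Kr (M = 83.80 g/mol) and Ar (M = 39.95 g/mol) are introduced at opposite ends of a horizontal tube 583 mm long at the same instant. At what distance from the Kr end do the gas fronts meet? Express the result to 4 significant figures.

238.1 mm

Distances travelled in equal time are proportional to diffusion rates, so d_Kr/d_Ar = √(M_Ar/M_Kr) = √(39.95/83.80) = 0.6905.
With d_Kr + d_Ar = 583 mm, d_Ar = 583/(1 + 0.6905) = 344.9 mm.
d_Kr = 583 − 344.9 = 238.1 mm.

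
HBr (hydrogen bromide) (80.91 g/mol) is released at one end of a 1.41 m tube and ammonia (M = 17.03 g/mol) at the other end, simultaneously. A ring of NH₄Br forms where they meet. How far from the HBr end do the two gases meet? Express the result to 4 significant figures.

0.4434 m

Graham's law gives d_HBr/d_NH₃ = rate_HBr/rate_NH₃ = √(M_NH₃/M_HBr) = √(17.03/80.91) = 0.4588.
With d_HBr + d_NH₃ = 1.41 m, d_NH₃ = 1.41/(1 + 0.4588) = 0.9666 m.
d_HBr = 1.41 − 0.9666 = 0.4434 m.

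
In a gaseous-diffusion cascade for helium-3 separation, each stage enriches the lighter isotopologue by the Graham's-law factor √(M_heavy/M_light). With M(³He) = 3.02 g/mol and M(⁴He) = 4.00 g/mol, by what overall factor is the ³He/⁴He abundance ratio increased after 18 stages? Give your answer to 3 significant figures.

12.5

After 18 stages the ratio has grown by (√(4.00/3.02))^18 = (4.00/3.02)^(18/2).
= 1.32450^9 = 12.5.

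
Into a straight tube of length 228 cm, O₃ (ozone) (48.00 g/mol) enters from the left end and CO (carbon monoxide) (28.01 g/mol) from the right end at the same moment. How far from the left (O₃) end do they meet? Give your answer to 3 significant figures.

98.7 cm

In equal time, each gas travels a distance ∝ its rate ∝ 1/√M, so d_O₃/d_CO = √(M_CO/M_O₃) = √(28.01/48.00) = 0.7639.
With d_O₃ + d_CO = 228 cm, d_CO = 228/(1 + 0.7639) = 129.3 cm.
d_O₃ = 228 − 129.3 = 98.7 cm.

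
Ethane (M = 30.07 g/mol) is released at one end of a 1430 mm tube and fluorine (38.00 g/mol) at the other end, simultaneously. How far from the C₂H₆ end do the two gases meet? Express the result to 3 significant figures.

757 mm

The fronts meet when d_C₂H₆ + d_F₂ = L with d_C₂H₆/d_F₂ = √(M_F₂/M_C₂H₆) (Graham's law). Here √(M_F₂/M_C₂H₆) = √(38.00/30.07) = 1.124.
With d_C₂H₆ + d_F₂ = 1430 mm, d_F₂ = 1430/(1 + 1.124) = 673.2 mm.
d_C₂H₆ = 1430 − 673.2 = 757 mm.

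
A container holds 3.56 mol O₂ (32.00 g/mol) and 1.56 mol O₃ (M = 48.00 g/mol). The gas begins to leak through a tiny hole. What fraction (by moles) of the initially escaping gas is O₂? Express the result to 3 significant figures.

0.736

Effusion rate of each component ∝ n_i/√M_i (partial pressure × 1/√M).
Mole fraction of O₂ in the effusate = (n_O₂/√M_O₂) / (n_O₂/√M_O₂ + n_O₃/√M_O₃)
= (3.56/√32.00) / (3.56/√32.00 + 1.56/√48.00) = 0.6293/(0.6293 + 0.2252) = 0.736.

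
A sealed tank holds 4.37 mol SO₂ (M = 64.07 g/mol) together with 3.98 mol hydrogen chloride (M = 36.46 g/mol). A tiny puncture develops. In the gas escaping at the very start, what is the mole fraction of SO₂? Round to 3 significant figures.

0.453

Rate_i ∝ x_i/√M_i (Graham's law weighted by mole fraction), so the effusate composition follows n_i/√M_i.
x_SO₂(eff) = (n_SO₂/√M_SO₂) / (n_SO₂/√M_SO₂ + n_HCl/√M_HCl)
= (4.37/√64.07) / (4.37/√64.07 + 3.98/√36.46) = 0.5460/(0.5460 + 0.6591) = 0.453.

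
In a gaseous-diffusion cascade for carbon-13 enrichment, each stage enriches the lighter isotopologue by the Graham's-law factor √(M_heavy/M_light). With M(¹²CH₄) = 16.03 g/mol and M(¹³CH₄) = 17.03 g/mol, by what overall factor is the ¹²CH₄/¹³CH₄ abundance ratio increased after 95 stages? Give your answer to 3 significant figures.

Overall factor = α^95 with α = √(17.03/16.03), i.e. (17.03/16.03)^(95/2).
= 1.06238^(95/2) = 17.7.

17.7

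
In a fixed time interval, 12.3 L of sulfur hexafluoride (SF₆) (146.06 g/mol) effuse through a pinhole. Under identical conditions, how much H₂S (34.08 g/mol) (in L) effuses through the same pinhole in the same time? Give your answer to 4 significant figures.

25.46 L

Using Graham's law: rate_H₂S/rate_SF₆ = √(M_SF₆/M_H₂S) = √(146.06/34.08) = √4.286 = 2.070.
So the volume for H₂S is 12.3 × 2.070 = 25.46 L.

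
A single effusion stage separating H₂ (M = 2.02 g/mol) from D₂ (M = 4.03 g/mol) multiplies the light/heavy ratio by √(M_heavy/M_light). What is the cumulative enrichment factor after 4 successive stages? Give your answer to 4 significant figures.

Overall factor = α^4 with α = √(4.03/2.02), i.e. (4.03/2.02)^(4/2).
= 1.99505^2 = 3.980.

3.980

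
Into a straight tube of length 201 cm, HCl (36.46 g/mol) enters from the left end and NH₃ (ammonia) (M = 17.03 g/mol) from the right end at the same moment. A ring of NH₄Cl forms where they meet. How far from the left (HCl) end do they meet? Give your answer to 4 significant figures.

81.60 cm

The fronts meet when d_HCl + d_NH₃ = L with d_HCl/d_NH₃ = √(M_NH₃/M_HCl) (Graham's law). Here √(M_NH₃/M_HCl) = √(17.03/36.46) = 0.6834.
With d_HCl + d_NH₃ = 201 cm, d_NH₃ = 201/(1 + 0.6834) = 119.4 cm.
d_HCl = 201 − 119.4 = 81.60 cm.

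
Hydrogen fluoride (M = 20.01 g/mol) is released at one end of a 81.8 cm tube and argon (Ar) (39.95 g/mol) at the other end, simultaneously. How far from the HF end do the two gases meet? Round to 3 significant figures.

The fronts meet when d_HF + d_Ar = L with d_HF/d_Ar = √(M_Ar/M_HF) (Graham's law). Here √(M_Ar/M_HF) = √(39.95/20.01) = 1.413.
With d_HF + d_Ar = 81.8 cm, d_Ar = 81.8/(1 + 1.413) = 33.90 cm.
d_HF = 81.8 − 33.90 = 47.9 cm.

47.9 cm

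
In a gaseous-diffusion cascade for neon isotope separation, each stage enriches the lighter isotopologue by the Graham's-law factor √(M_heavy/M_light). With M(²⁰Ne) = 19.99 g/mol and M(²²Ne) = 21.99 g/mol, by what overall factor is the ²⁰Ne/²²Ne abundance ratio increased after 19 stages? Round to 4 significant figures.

2.474

Overall factor = α^19 with α = √(21.99/19.99), i.e. (21.99/19.99)^(19/2).
= 1.10005^(19/2) = 2.474.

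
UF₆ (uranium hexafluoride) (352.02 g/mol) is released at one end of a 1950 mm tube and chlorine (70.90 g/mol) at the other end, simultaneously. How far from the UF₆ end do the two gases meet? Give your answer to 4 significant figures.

Graham's law gives d_UF₆/d_Cl₂ = rate_UF₆/rate_Cl₂ = √(M_Cl₂/M_UF₆) = √(70.90/352.02) = 0.4488.
With d_UF₆ + d_Cl₂ = 1950 mm, d_Cl₂ = 1950/(1 + 0.4488) = 1346 mm.
d_UF₆ = 1950 − 1346 = 604.0 mm.

604.0 mm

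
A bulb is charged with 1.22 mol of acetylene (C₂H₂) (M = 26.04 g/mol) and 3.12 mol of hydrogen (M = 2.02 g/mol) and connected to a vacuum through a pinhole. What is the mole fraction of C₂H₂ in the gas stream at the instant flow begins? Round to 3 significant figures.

Effusion rate of each component ∝ n_i/√M_i (partial pressure × 1/√M).
Mole fraction of C₂H₂ in the effusate = (n_C₂H₂/√M_C₂H₂) / (n_C₂H₂/√M_C₂H₂ + n_H₂/√M_H₂)
= (1.22/√26.04) / (1.22/√26.04 + 3.12/√2.02) = 0.2391/(0.2391 + 2.195) = 0.0982.

0.0982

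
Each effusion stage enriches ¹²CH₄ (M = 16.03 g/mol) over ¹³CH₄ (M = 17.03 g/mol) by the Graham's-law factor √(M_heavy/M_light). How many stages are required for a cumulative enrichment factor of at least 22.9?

104

With α = √(17.03/16.03) per stage, ln α = ½ ln(1.06238) = 0.03026.
Need α^N ≥ 22.9 ⇒ N ≥ ln(22.9) / ln α = 3.131 / 0.03026 = 103.48.
Rounding up, N = 104 stages.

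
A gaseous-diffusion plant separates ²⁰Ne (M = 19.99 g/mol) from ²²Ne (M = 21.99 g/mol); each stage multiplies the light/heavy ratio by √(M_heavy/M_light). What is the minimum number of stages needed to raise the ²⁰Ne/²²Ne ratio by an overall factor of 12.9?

With α = √(21.99/19.99) per stage, ln α = ½ ln(1.10005) = 0.04768.
Need α^N ≥ 12.9 ⇒ N ≥ ln(12.9) / ln α = 2.557 / 0.04768 = 53.64.
Rounding up, N = 54 stages.

54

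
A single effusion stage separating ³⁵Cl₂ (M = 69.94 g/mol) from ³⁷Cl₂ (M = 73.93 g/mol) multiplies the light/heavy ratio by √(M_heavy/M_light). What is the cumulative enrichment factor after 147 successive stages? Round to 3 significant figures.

The single-stage factor is √(M_heavy/M_light), so 147 stages give [√(73.93/69.94)]^147 = (73.93/69.94)^(147/2).
= 1.05705^(147/2) = 59.0.

59.0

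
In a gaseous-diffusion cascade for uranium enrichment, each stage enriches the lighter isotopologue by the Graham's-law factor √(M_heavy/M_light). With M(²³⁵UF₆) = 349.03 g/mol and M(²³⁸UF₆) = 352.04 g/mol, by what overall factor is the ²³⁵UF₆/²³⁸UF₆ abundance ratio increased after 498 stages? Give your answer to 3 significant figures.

8.48

Each stage multiplies the ratio by α = √(352.04/349.03), so after 498 stages the overall factor is α^498 = (352.04/349.03)^(498/2).
= 1.00862^249 = 8.48.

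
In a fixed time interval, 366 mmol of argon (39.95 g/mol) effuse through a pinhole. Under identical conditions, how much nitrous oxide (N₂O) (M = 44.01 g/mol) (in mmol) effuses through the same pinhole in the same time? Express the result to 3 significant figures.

From Graham's law, rate_N₂O/rate_Ar = √(M_Ar/M_N₂O) = √(39.95/44.01) = √0.9077 = 0.9528.
So the amount for N₂O is 366 × 0.9528 = 349 mmol.

349 mmol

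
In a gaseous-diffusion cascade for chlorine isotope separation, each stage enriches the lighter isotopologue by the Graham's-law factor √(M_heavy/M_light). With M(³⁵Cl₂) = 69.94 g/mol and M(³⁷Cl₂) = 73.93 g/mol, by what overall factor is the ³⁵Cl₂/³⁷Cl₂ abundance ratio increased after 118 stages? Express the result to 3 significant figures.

26.4

Each stage multiplies the ratio by α = √(73.93/69.94), so after 118 stages the overall factor is α^118 = (73.93/69.94)^(118/2).
= 1.05705^59 = 26.4.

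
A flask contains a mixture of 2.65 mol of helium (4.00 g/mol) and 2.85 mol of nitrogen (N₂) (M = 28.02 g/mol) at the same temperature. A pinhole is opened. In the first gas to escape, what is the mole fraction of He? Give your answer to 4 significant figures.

0.7111

Effusion rate of each component ∝ n_i/√M_i (partial pressure × 1/√M).
Mole fraction of He in the effusate = (n_He/√M_He) / (n_He/√M_He + n_N₂/√M_N₂)
= (2.65/√4.00) / (2.65/√4.00 + 2.85/√28.02) = 1.325/(1.325 + 0.5384) = 0.7111.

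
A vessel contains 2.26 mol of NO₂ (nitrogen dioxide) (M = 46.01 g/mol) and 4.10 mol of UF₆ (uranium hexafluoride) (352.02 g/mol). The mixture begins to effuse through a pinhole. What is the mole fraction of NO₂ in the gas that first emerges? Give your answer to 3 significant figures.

Each component's effusion rate ∝ (its partial pressure)·(1/√M) ∝ n_i/√M_i.
So x_NO₂ in the escaping gas = (n_NO₂/√M_NO₂) / Σ(n_i/√M_i)
= (2.26/√46.01) / (2.26/√46.01 + 4.10/√352.02) = 0.3332/(0.3332 + 0.2185) = 0.604.

0.604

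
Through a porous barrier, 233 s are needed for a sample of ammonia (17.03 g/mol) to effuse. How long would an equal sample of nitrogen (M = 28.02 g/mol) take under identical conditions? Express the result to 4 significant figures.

298.9 s

From Graham's law, t_N₂/t_NH₃ = √(M_N₂/M_NH₃) = √(28.02/17.03) = √1.645 = 1.283.
So the time for N₂ is 233 × 1.283 = 298.9 s.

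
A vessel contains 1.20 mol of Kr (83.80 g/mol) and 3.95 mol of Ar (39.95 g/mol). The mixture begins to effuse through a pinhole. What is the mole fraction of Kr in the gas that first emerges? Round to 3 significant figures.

Rate_i ∝ x_i/√M_i (Graham's law weighted by mole fraction), so the effusate composition follows n_i/√M_i.
Mole fraction of Kr in the effusate = (n_Kr/√M_Kr) / (n_Kr/√M_Kr + n_Ar/√M_Ar)
= (1.20/√83.80) / (1.20/√83.80 + 3.95/√39.95) = 0.1311/(0.1311 + 0.6249) = 0.173.

0.173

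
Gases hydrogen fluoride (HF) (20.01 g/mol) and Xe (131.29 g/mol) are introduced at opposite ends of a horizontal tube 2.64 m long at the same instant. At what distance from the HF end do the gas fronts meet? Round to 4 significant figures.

The fronts meet when d_HF + d_Xe = L with d_HF/d_Xe = √(M_Xe/M_HF) (Graham's law). Here √(M_Xe/M_HF) = √(131.29/20.01) = 2.561.
With d_HF + d_Xe = 2.64 m, d_Xe = 2.64/(1 + 2.561) = 0.7413 m.
d_HF = 2.64 − 0.7413 = 1.899 m.

1.899 m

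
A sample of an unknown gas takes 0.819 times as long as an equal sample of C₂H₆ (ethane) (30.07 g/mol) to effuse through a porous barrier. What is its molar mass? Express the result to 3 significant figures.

By Graham's law, t_X/t_C₂H₆ = √(M_X/M_C₂H₆).
0.819 = √(M_X/30.07)
M_X = 30.07 × 0.819² = 30.07 × 0.6708 = 20.2 g/mol

20.2 g/mol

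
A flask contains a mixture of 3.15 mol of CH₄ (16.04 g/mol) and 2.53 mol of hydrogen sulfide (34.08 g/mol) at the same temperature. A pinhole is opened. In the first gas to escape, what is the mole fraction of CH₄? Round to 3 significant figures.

Rate_i ∝ x_i/√M_i (Graham's law weighted by mole fraction), so the effusate composition follows n_i/√M_i.
So x_CH₄ in the escaping gas = (n_CH₄/√M_CH₄) / Σ(n_i/√M_i)
= (3.15/√16.04) / (3.15/√16.04 + 2.53/√34.08) = 0.7865/(0.7865 + 0.4334) = 0.645.

0.645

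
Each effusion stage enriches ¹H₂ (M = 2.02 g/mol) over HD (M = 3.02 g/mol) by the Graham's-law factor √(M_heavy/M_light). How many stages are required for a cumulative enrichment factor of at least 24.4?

Per stage α = (3.02/2.02)^(1/2) = 1.49505^0.5, giving ln α = 0.2011.
Need α^N ≥ 24.4 ⇒ N ≥ ln(24.4) / ln α = 3.195 / 0.2011 = 15.89.
Rounding up, N = 16 stages.

16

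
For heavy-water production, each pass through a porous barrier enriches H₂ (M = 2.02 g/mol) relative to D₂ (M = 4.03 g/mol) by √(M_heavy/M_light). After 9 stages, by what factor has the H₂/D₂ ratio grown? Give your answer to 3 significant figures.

22.4

After 9 stages the ratio has grown by (√(4.03/2.02))^9 = (4.03/2.02)^(9/2).
= 1.99505^(9/2) = 22.4.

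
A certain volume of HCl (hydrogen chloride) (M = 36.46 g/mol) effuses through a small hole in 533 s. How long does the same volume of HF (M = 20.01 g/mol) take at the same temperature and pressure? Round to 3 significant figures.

Since effusion rate ∝ 1/√M, t_HF/t_HCl = √(M_HF/M_HCl) = √(20.01/36.46) = √0.5488 = 0.7408.
So the time for HF is 533 × 0.7408 = 395 s.

395 s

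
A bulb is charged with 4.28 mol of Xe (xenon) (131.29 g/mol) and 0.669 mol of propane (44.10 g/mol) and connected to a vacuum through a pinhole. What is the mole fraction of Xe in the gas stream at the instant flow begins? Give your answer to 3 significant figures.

Rate_i ∝ x_i/√M_i (Graham's law weighted by mole fraction), so the effusate composition follows n_i/√M_i.
Mole fraction of Xe in the effusate = (n_Xe/√M_Xe) / (n_Xe/√M_Xe + n_C₃H₈/√M_C₃H₈)
= (4.28/√131.29) / (4.28/√131.29 + 0.669/√44.10) = 0.3735/(0.3735 + 0.1007) = 0.788.

0.788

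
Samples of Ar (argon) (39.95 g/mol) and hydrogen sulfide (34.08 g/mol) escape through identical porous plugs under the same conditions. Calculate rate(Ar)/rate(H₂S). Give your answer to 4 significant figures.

By Graham's law, rate_Ar/rate_H₂S = √(M_H₂S/M_Ar) = √(34.08/39.95) = √0.8531 = 0.9236.

0.9236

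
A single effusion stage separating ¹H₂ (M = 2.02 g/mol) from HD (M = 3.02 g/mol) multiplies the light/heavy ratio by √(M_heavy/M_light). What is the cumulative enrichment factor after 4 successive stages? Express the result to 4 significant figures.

2.235

Overall factor = α^4 with α = √(3.02/2.02), i.e. (3.02/2.02)^(4/2).
= 1.49505^2 = 2.235.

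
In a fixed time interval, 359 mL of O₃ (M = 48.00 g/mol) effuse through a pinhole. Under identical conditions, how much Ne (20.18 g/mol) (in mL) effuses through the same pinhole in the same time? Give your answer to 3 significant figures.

554 mL

Graham's law gives rate_Ne/rate_O₃ = √(M_O₃/M_Ne) = √(48.00/20.18) = √2.379 = 1.542.
So the volume for Ne is 359 × 1.542 = 554 mL.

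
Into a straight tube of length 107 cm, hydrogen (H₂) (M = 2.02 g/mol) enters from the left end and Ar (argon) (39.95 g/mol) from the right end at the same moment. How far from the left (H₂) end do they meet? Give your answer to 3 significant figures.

Graham's law gives d_H₂/d_Ar = rate_H₂/rate_Ar = √(M_Ar/M_H₂) = √(39.95/2.02) = 4.447.
With d_H₂ + d_Ar = 107 cm, d_Ar = 107/(1 + 4.447) = 19.64 cm.
d_H₂ = 107 − 19.64 = 87.4 cm.

87.4 cm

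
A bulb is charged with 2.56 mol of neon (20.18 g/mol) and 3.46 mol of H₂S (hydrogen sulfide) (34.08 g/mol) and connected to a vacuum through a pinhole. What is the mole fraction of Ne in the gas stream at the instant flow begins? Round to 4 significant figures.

0.4902

Effusion rate of each component ∝ n_i/√M_i (partial pressure × 1/√M).
So x_Ne in the escaping gas = (n_Ne/√M_Ne) / Σ(n_i/√M_i)
= (2.56/√20.18) / (2.56/√20.18 + 3.46/√34.08) = 0.5699/(0.5699 + 0.5927) = 0.4902.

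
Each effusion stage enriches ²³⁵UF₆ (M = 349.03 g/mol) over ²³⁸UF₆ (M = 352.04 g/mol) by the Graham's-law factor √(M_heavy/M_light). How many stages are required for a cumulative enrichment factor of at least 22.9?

With α = √(352.04/349.03) per stage, ln α = ½ ln(1.00862) = 0.004293.
Need α^N ≥ 22.9 ⇒ N ≥ ln(22.9) / ln α = 3.131 / 0.004293 = 729.28.
So at least 730 stages are needed.

730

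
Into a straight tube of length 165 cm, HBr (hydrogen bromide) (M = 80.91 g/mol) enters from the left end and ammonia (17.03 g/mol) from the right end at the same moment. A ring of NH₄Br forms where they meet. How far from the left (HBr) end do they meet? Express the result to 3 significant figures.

In equal time, each gas travels a distance ∝ its rate ∝ 1/√M, so d_HBr/d_NH₃ = √(M_NH₃/M_HBr) = √(17.03/80.91) = 0.4588.
With d_HBr + d_NH₃ = 165 cm, d_NH₃ = 165/(1 + 0.4588) = 113.1 cm.
d_HBr = 165 − 113.1 = 51.9 cm.

51.9 cm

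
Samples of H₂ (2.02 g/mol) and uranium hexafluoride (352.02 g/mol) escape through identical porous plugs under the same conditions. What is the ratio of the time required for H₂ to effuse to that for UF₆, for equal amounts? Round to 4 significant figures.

0.07575

Using Graham's law: t_H₂/t_UF₆ = √(M_H₂/M_UF₆) = √(2.02/352.02) = √0.005738 = 0.07575.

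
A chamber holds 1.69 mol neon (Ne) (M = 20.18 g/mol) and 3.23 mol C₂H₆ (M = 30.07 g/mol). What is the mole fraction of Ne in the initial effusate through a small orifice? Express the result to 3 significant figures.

Rate_i ∝ x_i/√M_i (Graham's law weighted by mole fraction), so the effusate composition follows n_i/√M_i.
x_Ne(eff) = (n_Ne/√M_Ne) / (n_Ne/√M_Ne + n_C₂H₆/√M_C₂H₆)
= (1.69/√20.18) / (1.69/√20.18 + 3.23/√30.07) = 0.3762/(0.3762 + 0.5890) = 0.390.

0.390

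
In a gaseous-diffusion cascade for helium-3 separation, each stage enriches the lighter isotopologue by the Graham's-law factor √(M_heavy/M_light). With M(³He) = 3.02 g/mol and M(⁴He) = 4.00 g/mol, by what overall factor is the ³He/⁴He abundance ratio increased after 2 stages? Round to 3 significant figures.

After 2 stages the ratio has grown by (√(4.00/3.02))^2 = (4.00/3.02)^(2/2).
= 1.32450^1 = 1.32.

1.32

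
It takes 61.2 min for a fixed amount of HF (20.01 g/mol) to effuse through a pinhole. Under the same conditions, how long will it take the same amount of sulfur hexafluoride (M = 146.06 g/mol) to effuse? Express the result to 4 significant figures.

165.3 min

From Graham's law, t_SF₆/t_HF = √(M_SF₆/M_HF) = √(146.06/20.01) = √7.299 = 2.702.
So the time for SF₆ is 61.2 × 2.702 = 165.3 min.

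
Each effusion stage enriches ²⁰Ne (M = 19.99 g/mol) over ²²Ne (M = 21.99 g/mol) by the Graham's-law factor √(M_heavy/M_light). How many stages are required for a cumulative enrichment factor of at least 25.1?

With α = √(21.99/19.99) per stage, ln α = ½ ln(1.10005) = 0.04768.
Need α^N ≥ 25.1 ⇒ N ≥ ln(25.1) / ln α = 3.223 / 0.04768 = 67.60.
So at least 68 stages are needed.

68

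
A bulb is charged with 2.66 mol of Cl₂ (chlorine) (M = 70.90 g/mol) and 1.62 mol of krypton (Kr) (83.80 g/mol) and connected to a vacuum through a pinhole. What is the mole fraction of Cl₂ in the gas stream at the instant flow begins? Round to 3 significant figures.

Each component's effusion rate ∝ (its partial pressure)·(1/√M) ∝ n_i/√M_i.
x_Cl₂(eff) = (n_Cl₂/√M_Cl₂) / (n_Cl₂/√M_Cl₂ + n_Kr/√M_Kr)
= (2.66/√70.90) / (2.66/√70.90 + 1.62/√83.80) = 0.3159/(0.3159 + 0.1770) = 0.641.

0.641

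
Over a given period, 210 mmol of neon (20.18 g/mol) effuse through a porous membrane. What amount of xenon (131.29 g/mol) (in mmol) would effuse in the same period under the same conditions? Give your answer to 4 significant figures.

Using Graham's law: rate_Xe/rate_Ne = √(M_Ne/M_Xe) = √(20.18/131.29) = √0.1537 = 0.3921.
So the amount for Xe is 210 × 0.3921 = 82.33 mmol.

82.33 mmol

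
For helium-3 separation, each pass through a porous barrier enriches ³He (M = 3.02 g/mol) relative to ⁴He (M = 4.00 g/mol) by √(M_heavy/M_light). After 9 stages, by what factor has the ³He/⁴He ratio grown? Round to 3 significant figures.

3.54

The single-stage factor is √(M_heavy/M_light), so 9 stages give [√(4.00/3.02)]^9 = (4.00/3.02)^(9/2).
= 1.32450^(9/2) = 3.54.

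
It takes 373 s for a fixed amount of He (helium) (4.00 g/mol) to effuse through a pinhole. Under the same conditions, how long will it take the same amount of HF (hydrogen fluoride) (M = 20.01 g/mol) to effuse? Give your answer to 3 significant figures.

From Graham's law, t_HF/t_He = √(M_HF/M_He) = √(20.01/4.00) = √5.003 = 2.237.
So the time for HF is 373 × 2.237 = 834 s.

834 s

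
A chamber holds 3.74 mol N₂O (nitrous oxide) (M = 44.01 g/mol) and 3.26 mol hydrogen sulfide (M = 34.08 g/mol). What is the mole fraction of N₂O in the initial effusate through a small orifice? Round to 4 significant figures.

0.5024

Each component's effusion rate ∝ (its partial pressure)·(1/√M) ∝ n_i/√M_i.
Mole fraction of N₂O in the effusate = (n_N₂O/√M_N₂O) / (n_N₂O/√M_N₂O + n_H₂S/√M_H₂S)
= (3.74/√44.01) / (3.74/√44.01 + 3.26/√34.08) = 0.5638/(0.5638 + 0.5584) = 0.5024.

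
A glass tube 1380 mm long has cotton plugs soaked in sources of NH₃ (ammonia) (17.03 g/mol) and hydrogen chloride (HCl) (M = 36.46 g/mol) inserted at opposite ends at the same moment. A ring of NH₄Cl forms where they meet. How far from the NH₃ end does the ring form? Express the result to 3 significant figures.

The fronts meet when d_NH₃ + d_HCl = L with d_NH₃/d_HCl = √(M_HCl/M_NH₃) (Graham's law). Here √(M_HCl/M_NH₃) = √(36.46/17.03) = 1.463.
With d_NH₃ + d_HCl = 1380 mm, d_HCl = 1380/(1 + 1.463) = 560.2 mm.
d_NH₃ = 1380 − 560.2 = 820 mm.

820 mm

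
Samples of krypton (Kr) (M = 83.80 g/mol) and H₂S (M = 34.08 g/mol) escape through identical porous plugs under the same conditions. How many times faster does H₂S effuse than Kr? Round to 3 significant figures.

From Graham's law, rate_H₂S/rate_Kr = √(M_Kr/M_H₂S) = √(83.80/34.08) = √2.459 = 1.57.

1.57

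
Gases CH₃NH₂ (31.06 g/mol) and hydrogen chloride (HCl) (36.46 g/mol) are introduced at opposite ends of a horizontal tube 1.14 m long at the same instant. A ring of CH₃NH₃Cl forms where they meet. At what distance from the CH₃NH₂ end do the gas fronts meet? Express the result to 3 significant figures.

0.593 m

In equal time, each gas travels a distance ∝ its rate ∝ 1/√M, so d_CH₃NH₂/d_HCl = √(M_HCl/M_CH₃NH₂) = √(36.46/31.06) = 1.083.
With d_CH₃NH₂ + d_HCl = 1.14 m, d_HCl = 1.14/(1 + 1.083) = 0.5472 m.
d_CH₃NH₂ = 1.14 − 0.5472 = 0.593 m.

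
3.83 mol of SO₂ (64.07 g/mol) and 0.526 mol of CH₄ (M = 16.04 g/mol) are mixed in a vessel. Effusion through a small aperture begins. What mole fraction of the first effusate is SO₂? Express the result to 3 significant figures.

0.785

Rate_i ∝ x_i/√M_i (Graham's law weighted by mole fraction), so the effusate composition follows n_i/√M_i.
Mole fraction of SO₂ in the effusate = (n_SO₂/√M_SO₂) / (n_SO₂/√M_SO₂ + n_CH₄/√M_CH₄)
= (3.83/√64.07) / (3.83/√64.07 + 0.526/√16.04) = 0.4785/(0.4785 + 0.1313) = 0.785.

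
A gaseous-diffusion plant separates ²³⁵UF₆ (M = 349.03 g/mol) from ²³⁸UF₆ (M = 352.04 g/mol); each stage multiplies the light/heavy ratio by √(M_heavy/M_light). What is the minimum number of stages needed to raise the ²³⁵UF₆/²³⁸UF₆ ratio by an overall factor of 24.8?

Per stage α = (352.04/349.03)^(1/2) = 1.00862^0.5, giving ln α = 0.004293.
Need α^N ≥ 24.8 ⇒ N ≥ ln(24.8) / ln α = 3.211 / 0.004293 = 747.84.
Minimum whole number of stages: N = 748.

748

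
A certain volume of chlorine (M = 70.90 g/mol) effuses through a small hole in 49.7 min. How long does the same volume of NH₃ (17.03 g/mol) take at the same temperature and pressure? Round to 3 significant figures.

By Graham's law, t_NH₃/t_Cl₂ = √(M_NH₃/M_Cl₂) = √(17.03/70.90) = √0.2402 = 0.4901.
So the time for NH₃ is 49.7 × 0.4901 = 24.4 min.

24.4 min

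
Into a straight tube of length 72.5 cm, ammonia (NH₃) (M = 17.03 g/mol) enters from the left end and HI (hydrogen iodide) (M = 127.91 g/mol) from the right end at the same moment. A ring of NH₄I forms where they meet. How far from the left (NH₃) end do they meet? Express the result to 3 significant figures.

Graham's law gives d_NH₃/d_HI = rate_NH₃/rate_HI = √(M_HI/M_NH₃) = √(127.91/17.03) = 2.741.
With d_NH₃ + d_HI = 72.5 cm, d_HI = 72.5/(1 + 2.741) = 19.38 cm.
d_NH₃ = 72.5 − 19.38 = 53.1 cm.

53.1 cm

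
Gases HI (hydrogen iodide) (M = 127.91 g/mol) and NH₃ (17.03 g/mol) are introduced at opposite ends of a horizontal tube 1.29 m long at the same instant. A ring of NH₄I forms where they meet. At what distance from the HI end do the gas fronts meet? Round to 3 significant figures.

The fronts meet when d_HI + d_NH₃ = L with d_HI/d_NH₃ = √(M_NH₃/M_HI) (Graham's law). Here √(M_NH₃/M_HI) = √(17.03/127.91) = 0.3649.
With d_HI + d_NH₃ = 1.29 m, d_NH₃ = 1.29/(1 + 0.3649) = 0.9451 m.
d_HI = 1.29 − 0.9451 = 0.345 m.

0.345 m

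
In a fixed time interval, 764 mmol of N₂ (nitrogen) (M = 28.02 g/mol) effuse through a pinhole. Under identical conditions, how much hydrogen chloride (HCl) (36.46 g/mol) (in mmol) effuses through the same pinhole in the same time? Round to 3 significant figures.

670 mmol

Graham's law gives rate_HCl/rate_N₂ = √(M_N₂/M_HCl) = √(28.02/36.46) = √0.7685 = 0.8766.
So the amount for HCl is 764 × 0.8766 = 670 mmol.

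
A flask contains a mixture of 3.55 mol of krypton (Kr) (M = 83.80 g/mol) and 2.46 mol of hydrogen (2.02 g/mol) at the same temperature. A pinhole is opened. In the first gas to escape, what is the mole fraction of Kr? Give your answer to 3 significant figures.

Effusion rate of each component ∝ n_i/√M_i (partial pressure × 1/√M).
So x_Kr in the escaping gas = (n_Kr/√M_Kr) / Σ(n_i/√M_i)
= (3.55/√83.80) / (3.55/√83.80 + 2.46/√2.02) = 0.3878/(0.3878 + 1.731) = 0.183.

0.183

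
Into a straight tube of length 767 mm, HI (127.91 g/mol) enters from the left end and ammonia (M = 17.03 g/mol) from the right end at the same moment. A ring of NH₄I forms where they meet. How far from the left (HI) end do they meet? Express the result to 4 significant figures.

205.0 mm

In equal time, each gas travels a distance ∝ its rate ∝ 1/√M, so d_HI/d_NH₃ = √(M_NH₃/M_HI) = √(17.03/127.91) = 0.3649.
With d_HI + d_NH₃ = 767 mm, d_NH₃ = 767/(1 + 0.3649) = 562.0 mm.
d_HI = 767 − 562.0 = 205.0 mm.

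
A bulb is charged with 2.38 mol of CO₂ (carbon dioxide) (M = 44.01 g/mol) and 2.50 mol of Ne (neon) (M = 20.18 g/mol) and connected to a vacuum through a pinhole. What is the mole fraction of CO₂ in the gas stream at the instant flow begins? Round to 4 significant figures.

Rate_i ∝ x_i/√M_i (Graham's law weighted by mole fraction), so the effusate composition follows n_i/√M_i.
Mole fraction of CO₂ in the effusate = (n_CO₂/√M_CO₂) / (n_CO₂/√M_CO₂ + n_Ne/√M_Ne)
= (2.38/√44.01) / (2.38/√44.01 + 2.50/√20.18) = 0.3588/(0.3588 + 0.5565) = 0.3920.

0.3920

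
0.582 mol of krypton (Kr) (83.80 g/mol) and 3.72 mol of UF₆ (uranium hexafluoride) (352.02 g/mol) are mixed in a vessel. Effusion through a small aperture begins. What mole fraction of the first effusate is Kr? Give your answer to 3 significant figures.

0.243

Effusion rate of each component ∝ n_i/√M_i (partial pressure × 1/√M).
x_Kr(eff) = (n_Kr/√M_Kr) / (n_Kr/√M_Kr + n_UF₆/√M_UF₆)
= (0.582/√83.80) / (0.582/√83.80 + 3.72/√352.02) = 0.06358/(0.06358 + 0.1983) = 0.243.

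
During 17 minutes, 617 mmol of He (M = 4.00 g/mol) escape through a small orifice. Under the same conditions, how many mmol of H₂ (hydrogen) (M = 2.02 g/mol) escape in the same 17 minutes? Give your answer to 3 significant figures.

868 mmol

By Graham's law, rate_H₂/rate_He = √(M_He/M_H₂) = √(4.00/2.02) = √1.980 = 1.407.
So the amount for H₂ is 617 × 1.407 = 868 mmol.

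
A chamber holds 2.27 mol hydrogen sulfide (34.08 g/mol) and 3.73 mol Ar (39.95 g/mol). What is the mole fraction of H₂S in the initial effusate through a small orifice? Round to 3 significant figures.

0.397

Effusion rate of each component ∝ n_i/√M_i (partial pressure × 1/√M).
x_H₂S(eff) = (n_H₂S/√M_H₂S) / (n_H₂S/√M_H₂S + n_Ar/√M_Ar)
= (2.27/√34.08) / (2.27/√34.08 + 3.73/√39.95) = 0.3888/(0.3888 + 0.5901) = 0.397.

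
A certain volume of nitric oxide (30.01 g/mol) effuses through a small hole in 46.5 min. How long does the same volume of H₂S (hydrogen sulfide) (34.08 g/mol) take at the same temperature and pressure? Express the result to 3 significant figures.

By Graham's law, t_H₂S/t_NO = √(M_H₂S/M_NO) = √(34.08/30.01) = √1.136 = 1.066.
So the time for H₂S is 46.5 × 1.066 = 49.6 min.

49.6 min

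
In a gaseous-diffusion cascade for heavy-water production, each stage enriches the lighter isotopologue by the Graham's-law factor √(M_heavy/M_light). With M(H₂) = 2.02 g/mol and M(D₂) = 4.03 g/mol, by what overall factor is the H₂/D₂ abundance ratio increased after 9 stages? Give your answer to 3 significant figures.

22.4

Overall factor = α^9 with α = √(4.03/2.02), i.e. (4.03/2.02)^(9/2).
= 1.99505^(9/2) = 22.4.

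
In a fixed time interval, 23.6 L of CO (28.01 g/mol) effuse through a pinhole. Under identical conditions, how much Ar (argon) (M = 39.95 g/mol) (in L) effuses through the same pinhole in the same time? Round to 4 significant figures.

Graham's law gives rate_Ar/rate_CO = √(M_CO/M_Ar) = √(28.01/39.95) = √0.7011 = 0.8373.
So the volume for Ar is 23.6 × 0.8373 = 19.76 L.

19.76 L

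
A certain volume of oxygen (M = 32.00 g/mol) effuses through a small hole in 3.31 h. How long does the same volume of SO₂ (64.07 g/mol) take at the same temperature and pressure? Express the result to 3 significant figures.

Graham's law gives t_SO₂/t_O₂ = √(M_SO₂/M_O₂) = √(64.07/32.00) = √2.002 = 1.415.
So the time for SO₂ is 3.31 × 1.415 = 4.68 h.

4.68 h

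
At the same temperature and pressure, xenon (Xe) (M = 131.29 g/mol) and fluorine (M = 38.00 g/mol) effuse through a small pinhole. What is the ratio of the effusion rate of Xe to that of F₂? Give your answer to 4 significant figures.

0.5380

From Graham's law, rate_Xe/rate_F₂ = √(M_F₂/M_Xe) = √(38.00/131.29) = √0.2894 = 0.5380.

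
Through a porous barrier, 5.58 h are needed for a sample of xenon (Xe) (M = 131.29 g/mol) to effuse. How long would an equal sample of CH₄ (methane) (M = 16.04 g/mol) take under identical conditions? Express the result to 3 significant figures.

Using Graham's law: t_CH₄/t_Xe = √(M_CH₄/M_Xe) = √(16.04/131.29) = √0.1222 = 0.3495.
So the time for CH₄ is 5.58 × 0.3495 = 1.95 h.

1.95 h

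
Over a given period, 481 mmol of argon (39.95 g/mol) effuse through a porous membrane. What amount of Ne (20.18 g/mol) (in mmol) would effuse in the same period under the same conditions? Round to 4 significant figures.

Using Graham's law: rate_Ne/rate_Ar = √(M_Ar/M_Ne) = √(39.95/20.18) = √1.980 = 1.407.
So the amount for Ne is 481 × 1.407 = 676.8 mmol.

676.8 mmol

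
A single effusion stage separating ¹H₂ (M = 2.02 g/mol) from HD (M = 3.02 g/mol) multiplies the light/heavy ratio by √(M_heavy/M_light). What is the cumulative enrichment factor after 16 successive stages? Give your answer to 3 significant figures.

The single-stage factor is √(M_heavy/M_light), so 16 stages give [√(3.02/2.02)]^16 = (3.02/2.02)^(16/2).
= 1.49505^8 = 25.0.

25.0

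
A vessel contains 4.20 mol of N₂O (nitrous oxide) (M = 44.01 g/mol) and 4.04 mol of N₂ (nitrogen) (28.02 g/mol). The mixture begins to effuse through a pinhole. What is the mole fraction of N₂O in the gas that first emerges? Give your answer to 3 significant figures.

0.453

The effusion rate of species i is ∝ p_i/√M_i ∝ n_i/√M_i.
x_N₂O(eff) = (n_N₂O/√M_N₂O) / (n_N₂O/√M_N₂O + n_N₂/√M_N₂)
= (4.20/√44.01) / (4.20/√44.01 + 4.04/√28.02) = 0.6331/(0.6331 + 0.7632) = 0.453.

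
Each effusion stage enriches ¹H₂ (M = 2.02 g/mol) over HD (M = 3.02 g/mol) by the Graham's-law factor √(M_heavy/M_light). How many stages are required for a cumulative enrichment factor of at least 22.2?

16

Single-stage factor α = √(3.02/2.02), so ln α = ½ ln(1.49505) = 0.2011.
Need α^N ≥ 22.2 ⇒ N ≥ ln(22.2) / ln α = 3.100 / 0.2011 = 15.42.
Rounding up, N = 16 stages.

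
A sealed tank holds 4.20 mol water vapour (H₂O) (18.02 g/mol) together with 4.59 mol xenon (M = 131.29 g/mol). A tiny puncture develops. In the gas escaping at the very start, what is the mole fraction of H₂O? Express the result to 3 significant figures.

0.712

The effusion rate of species i is ∝ p_i/√M_i ∝ n_i/√M_i.
So x_H₂O in the escaping gas = (n_H₂O/√M_H₂O) / Σ(n_i/√M_i)
= (4.20/√18.02) / (4.20/√18.02 + 4.59/√131.29) = 0.9894/(0.9894 + 0.4006) = 0.712.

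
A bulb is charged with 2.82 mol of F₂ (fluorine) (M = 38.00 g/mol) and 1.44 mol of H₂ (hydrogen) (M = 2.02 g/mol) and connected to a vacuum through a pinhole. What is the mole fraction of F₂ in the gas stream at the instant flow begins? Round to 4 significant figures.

0.3111

Effusion rate of each component ∝ n_i/√M_i (partial pressure × 1/√M).
So x_F₂ in the escaping gas = (n_F₂/√M_F₂) / Σ(n_i/√M_i)
= (2.82/√38.00) / (2.82/√38.00 + 1.44/√2.02) = 0.4575/(0.4575 + 1.013) = 0.3111.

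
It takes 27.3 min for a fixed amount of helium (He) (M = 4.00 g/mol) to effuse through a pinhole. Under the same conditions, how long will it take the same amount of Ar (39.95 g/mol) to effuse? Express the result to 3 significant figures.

Since effusion rate ∝ 1/√M, t_Ar/t_He = √(M_Ar/M_He) = √(39.95/4.00) = √9.988 = 3.160.
So the time for Ar is 27.3 × 3.160 = 86.3 min.

86.3 min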